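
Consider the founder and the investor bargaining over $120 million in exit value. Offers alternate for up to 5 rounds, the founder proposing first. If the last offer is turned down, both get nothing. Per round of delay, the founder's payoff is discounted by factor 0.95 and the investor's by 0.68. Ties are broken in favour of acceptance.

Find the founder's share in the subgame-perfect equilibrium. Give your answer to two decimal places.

Work backward from the last round.
Round 5 (the founder proposes): the investor will accept anything ≥ 0, so the founder offers 0 and keeps 120.
Round 4 (the investor proposes): the founder can get 120 next round, worth 0.95 × 120 = 114 now, so the investor offers 114, keeping 6.
Round 3 (the founder proposes): the investor can get 6 next round, worth 0.68 × 6 = 4.08 now. The founder offers 4.08 and keeps 120 − 4.08 = 115.92.
Round 2 (the investor proposes): the founder can get 115.92 next round, worth 0.95 × 115.92 = 110.124 now; the investor offers that and keeps 9.876.
Round 1 (the founder proposes): the investor can get 9.876 next round, worth 0.68 × 9.876 = 6.71568 now; the founder offers that and keeps 113.28432.

113.28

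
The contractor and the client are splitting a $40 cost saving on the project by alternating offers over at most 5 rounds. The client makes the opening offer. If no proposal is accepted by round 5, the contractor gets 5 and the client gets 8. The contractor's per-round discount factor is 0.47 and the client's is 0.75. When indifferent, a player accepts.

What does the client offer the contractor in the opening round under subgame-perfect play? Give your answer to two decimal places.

Round 5 (the client proposes): the contractor gets 5 if talks fail, so the client offers 5 and keeps 35.
Round 4 (the contractor proposes): the client can get 35 next round, worth 0.75 × 35 = 26.25 now; the contractor offers that and keeps 13.75.
Round 3 (the client proposes): the contractor can get 13.75 next round, worth 0.47 × 13.75 = 6.4625 now, so the client offers 6.4625, keeping 33.5375.
Round 2 (the contractor proposes): the client can get 33.5375 next round, worth 0.75 × 33.5375 = 25.153125 now, so the contractor offers 25.153125, keeping 14.846875.
Round 1 (the client proposes): the contractor can get 14.846875 next round, worth 0.47 × 14.846875 = 6.97803125 now. The client offers 6.97803125 and keeps 40 − 6.97803125 = 33.02196875.

6.98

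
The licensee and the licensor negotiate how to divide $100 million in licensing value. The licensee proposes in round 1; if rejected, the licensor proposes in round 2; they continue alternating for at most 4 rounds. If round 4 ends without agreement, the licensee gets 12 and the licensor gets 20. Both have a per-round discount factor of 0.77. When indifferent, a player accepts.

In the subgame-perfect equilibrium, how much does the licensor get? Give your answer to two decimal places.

57.88

Round 4 (the licensor proposes): the licensee gets 12 if talks fail, so the licensor offers 12 and keeps 88.
Round 3 (the licensee proposes): the licensor can get 88 next round, worth 0.77 × 88 = 67.76 now, so the licensee offers 67.76, keeping 32.24.
Round 2 (the licensor proposes): the licensee can get 32.24 next round, worth 0.77 × 32.24 = 24.8248 now. The licensor offers 24.8248 and keeps 100 − 24.8248 = 75.1752.
Round 1 (the licensee proposes): the licensor can get 75.1752 next round, worth 0.77 × 75.1752 = 57.884904 now, so the licensee offers 57.884904, keeping 42.115096.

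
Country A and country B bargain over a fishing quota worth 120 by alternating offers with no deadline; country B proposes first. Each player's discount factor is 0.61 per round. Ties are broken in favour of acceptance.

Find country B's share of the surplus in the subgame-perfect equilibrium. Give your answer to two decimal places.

In a stationary SPE each proposer offers the other exactly their discounted continuation value.
If country B keeps x when proposing and country A keeps y when proposing, then x = 120 − 0.61y and y = 120 − 0.61x.
Solving: x = 120(1 − 0.61) / (1 − 0.61·0.61) = 46.8 / 0.6279 ≈ 74.5342.
Country A gets 120 − 74.5342 ≈ 45.4658.

74.53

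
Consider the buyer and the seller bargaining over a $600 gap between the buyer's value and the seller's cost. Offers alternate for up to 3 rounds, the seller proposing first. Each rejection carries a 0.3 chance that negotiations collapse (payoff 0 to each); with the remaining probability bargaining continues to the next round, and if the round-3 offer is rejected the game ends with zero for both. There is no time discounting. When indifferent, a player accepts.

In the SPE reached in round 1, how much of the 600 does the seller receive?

By backward induction:
Round 3 (the seller proposes): rejection yields 0 for the buyer; the seller offers 0 and keeps 600.
Round 2 (the buyer proposes): rejecting gives the seller an expected 0.7 × 600 = 420; the buyer offers that and keeps 180.
Round 1 (the seller proposes): rejecting gives the buyer an expected 0.7 × 180 = 126. The seller offers 126 and keeps 600 − 126 = 474.

474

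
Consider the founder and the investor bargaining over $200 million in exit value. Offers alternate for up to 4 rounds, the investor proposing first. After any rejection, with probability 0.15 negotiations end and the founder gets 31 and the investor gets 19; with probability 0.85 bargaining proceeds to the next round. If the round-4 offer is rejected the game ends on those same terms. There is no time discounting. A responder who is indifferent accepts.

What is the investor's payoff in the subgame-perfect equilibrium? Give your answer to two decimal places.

57.76

By backward induction:
Round 4 (the founder proposes): the investor gets 19 if talks fail, so the founder offers 19 and keeps 181.
Round 3 (the investor proposes): rejecting gives the founder an expected 0.85 × 181 + 0.15 × 31 = 158.5; the investor offers that and keeps 41.5.
Round 2 (the founder proposes): rejecting gives the investor an expected 0.85 × 41.5 + 0.15 × 19 = 38.125, so the founder offers 38.125, keeping 161.875.
Round 1 (the investor proposes): rejecting gives the founder an expected 0.85 × 161.875 + 0.15 × 31 = 142.24375. The investor offers 142.24375 and keeps 200 − 142.24375 = 57.75625.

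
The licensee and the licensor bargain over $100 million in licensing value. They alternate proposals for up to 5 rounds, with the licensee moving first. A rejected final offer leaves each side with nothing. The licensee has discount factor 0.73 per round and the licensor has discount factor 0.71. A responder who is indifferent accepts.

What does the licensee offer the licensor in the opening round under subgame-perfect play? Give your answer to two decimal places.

29.11

Round 5 (the licensee proposes): rejection yields 0 for the licensor; the licensee offers 0 and keeps 100.
Round 4 (the licensor proposes): the licensee can get 100 next round, worth 0.73 × 100 = 73 now; the licensor offers that and keeps 27.
Round 3 (the licensee proposes): the licensor can get 27 next round, worth 0.71 × 27 = 19.17 now, so the licensee offers 19.17, keeping 80.83.
Round 2 (the licensor proposes): the licensee can get 80.83 next round, worth 0.73 × 80.83 = 59.0059 now; the licensor offers that and keeps 40.9941.
Round 1 (the licensee proposes): the licensor can get 40.9941 next round, worth 0.71 × 40.9941 = 29.105811 now, so the licensee offers 29.105811, keeping 70.894189.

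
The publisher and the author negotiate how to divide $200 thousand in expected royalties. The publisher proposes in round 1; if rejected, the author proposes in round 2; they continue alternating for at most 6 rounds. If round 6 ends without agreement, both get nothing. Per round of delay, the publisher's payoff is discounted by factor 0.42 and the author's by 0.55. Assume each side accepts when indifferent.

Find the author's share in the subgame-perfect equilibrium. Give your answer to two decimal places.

Solve by backward induction from round 6.
Round 6 (the author proposes): rejection yields 0 for the publisher; the author offers 0 and keeps 200.
Round 5 (the publisher proposes): the author can get 200 next round, worth 0.55 × 200 = 110 now. The publisher offers 110 and keeps 200 − 110 = 90.
Round 4 (the author proposes): the publisher can get 90 next round, worth 0.42 × 90 = 37.8 now; the author offers that and keeps 162.2.
Round 3 (the publisher proposes): the author can get 162.2 next round, worth 0.55 × 162.2 = 89.21 now, so the publisher offers 89.21, keeping 110.79.
Round 2 (the author proposes): the publisher can get 110.79 next round, worth 0.42 × 110.79 = 46.5318 now; the author offers that and keeps 153.4682.
Round 1 (the publisher proposes): the author can get 153.4682 next round, worth 0.55 × 153.4682 = 84.40751 now; the publisher offers that and keeps 115.59249.

84.41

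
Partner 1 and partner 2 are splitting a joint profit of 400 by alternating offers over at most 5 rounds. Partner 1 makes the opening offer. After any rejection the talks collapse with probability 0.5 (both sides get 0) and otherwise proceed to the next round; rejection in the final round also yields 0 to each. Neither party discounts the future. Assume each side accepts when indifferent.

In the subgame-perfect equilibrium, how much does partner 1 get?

275

By backward induction:
Round 5 (partner 1 proposes): partner 2 will accept anything ≥ 0, so partner 1 offers 0 and keeps 400.
Round 4 (partner 2 proposes): rejecting gives partner 1 an expected 0.5 × 400 = 200. Partner 2 offers 200 and keeps 400 − 200 = 200.
Round 3 (partner 1 proposes): rejecting gives partner 2 an expected 0.5 × 200 = 100, so partner 1 offers 100, keeping 300.
Round 2 (partner 2 proposes): rejecting gives partner 1 an expected 0.5 × 300 = 150; partner 2 offers that and keeps 250.
Round 1 (partner 1 proposes): rejecting gives partner 2 an expected 0.5 × 250 = 125, so partner 1 offers 125, keeping 275.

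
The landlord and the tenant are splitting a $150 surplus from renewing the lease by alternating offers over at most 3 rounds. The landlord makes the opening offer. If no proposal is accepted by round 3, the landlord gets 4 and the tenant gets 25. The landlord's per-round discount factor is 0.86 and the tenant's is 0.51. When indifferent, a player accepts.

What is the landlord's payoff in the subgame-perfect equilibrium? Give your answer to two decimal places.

128.33

Solve by backward induction from round 3.
Round 3 (the landlord proposes): the tenant gets 25 if talks fail, so the landlord offers 25 and keeps 125.
Round 2 (the tenant proposes): the landlord can get 125 next round, worth 0.86 × 125 = 107.5 now, so the tenant offers 107.5, keeping 42.5.
Round 1 (the landlord proposes): the tenant can get 42.5 next round, worth 0.51 × 42.5 = 21.675 now; the landlord offers that and keeps 128.325.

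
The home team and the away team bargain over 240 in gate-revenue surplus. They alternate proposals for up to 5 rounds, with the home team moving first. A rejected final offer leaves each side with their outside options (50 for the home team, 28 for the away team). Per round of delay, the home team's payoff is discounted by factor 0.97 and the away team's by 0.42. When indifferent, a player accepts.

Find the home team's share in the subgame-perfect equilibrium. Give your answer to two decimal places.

231.10

Round 5 (the home team proposes): the away team gets 28 if talks fail, so the home team offers 28 and keeps 212.
Round 4 (the away team proposes): the home team can get 212 next round, worth 0.97 × 212 = 205.64 now; the away team offers that and keeps 34.36.
Round 3 (the home team proposes): the away team can get 34.36 next round, worth 0.42 × 34.36 = 14.4312 now, so the home team offers 14.4312, keeping 225.5688.
Round 2 (the away team proposes): the home team can get 225.5688 next round, worth 0.97 × 225.5688 = 218.801736 now, so the away team offers 218.801736, keeping 21.198264.
Round 1 (the home team proposes): the away team can get 21.198264 next round, worth 0.42 × 21.198264 = 8.90327088 now; the home team offers that and keeps 231.09672912.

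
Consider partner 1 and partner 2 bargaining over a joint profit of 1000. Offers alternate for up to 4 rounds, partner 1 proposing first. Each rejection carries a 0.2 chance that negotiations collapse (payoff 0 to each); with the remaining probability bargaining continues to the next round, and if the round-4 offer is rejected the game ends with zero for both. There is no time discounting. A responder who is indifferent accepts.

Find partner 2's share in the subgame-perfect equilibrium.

672

Round 4 (partner 2 proposes): partner 1 will accept anything ≥ 0, so partner 2 offers 0 and keeps 1000.
Round 3 (partner 1 proposes): rejecting gives partner 2 an expected 0.8 × 1000 = 800; partner 1 offers that and keeps 200.
Round 2 (partner 2 proposes): rejecting gives partner 1 an expected 0.8 × 200 = 160; partner 2 offers that and keeps 840.
Round 1 (partner 1 proposes): rejecting gives partner 2 an expected 0.8 × 840 = 672, so partner 1 offers 672, keeping 328.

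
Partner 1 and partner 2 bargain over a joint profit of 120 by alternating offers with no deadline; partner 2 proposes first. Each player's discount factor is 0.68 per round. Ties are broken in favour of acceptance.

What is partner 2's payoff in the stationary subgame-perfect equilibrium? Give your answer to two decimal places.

71.43

When partner 2 proposes, partner 1 accepts any offer worth at least 0.68 times what partner 1 would get by proposing next round; and vice versa.
This gives x = 120 − 0.68y and y = 120 − 0.68x, where x and y are each side's share when it proposes.
Hence (1 − 0.68·0.68)x = 120(1 − 0.68), i.e. 0.5376·x = 38.4.
x ≈ 71.4286; partner 1's share is 120 − x ≈ 48.5714.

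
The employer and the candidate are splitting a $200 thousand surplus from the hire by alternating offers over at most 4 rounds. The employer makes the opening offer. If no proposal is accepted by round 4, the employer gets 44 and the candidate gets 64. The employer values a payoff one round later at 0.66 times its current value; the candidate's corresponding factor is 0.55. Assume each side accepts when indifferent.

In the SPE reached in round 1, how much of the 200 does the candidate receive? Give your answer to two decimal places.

68.55

Work backward from the last round.
Round 4 (the candidate proposes): the employer gets 44 if talks fail, so the candidate offers 44 and keeps 156.
Round 3 (the employer proposes): the candidate can get 156 next round, worth 0.55 × 156 = 85.8 now, so the employer offers 85.8, keeping 114.2.
Round 2 (the candidate proposes): the employer can get 114.2 next round, worth 0.66 × 114.2 = 75.372 now; the candidate offers that and keeps 124.628.
Round 1 (the employer proposes): the candidate can get 124.628 next round, worth 0.55 × 124.628 = 68.5454 now; the employer offers that and keeps 131.4546.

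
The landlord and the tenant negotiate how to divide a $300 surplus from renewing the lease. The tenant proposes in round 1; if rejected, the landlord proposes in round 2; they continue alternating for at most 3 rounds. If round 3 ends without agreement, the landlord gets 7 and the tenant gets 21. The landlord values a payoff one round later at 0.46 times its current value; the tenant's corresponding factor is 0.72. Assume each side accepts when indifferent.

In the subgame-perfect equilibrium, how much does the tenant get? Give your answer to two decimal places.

259.04

Round 3 (the tenant proposes): the landlord gets 7 if talks fail, so the tenant offers 7 and keeps 293.
Round 2 (the landlord proposes): the tenant can get 293 next round, worth 0.72 × 293 = 210.96 now, so the landlord offers 210.96, keeping 89.04.
Round 1 (the tenant proposes): the landlord can get 89.04 next round, worth 0.46 × 89.04 = 40.9584 now. The tenant offers 40.9584 and keeps 300 − 40.9584 = 259.0416.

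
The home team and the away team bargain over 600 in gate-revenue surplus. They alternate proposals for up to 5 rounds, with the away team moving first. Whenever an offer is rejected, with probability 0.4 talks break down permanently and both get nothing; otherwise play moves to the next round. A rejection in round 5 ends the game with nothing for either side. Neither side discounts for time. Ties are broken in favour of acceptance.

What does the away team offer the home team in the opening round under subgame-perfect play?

By backward induction:
Round 5 (the away team proposes): rejection yields 0 for the home team; the away team offers 0 and keeps 600.
Round 4 (the home team proposes): rejecting gives the away team an expected 0.6 × 600 = 360. The home team offers 360 and keeps 600 − 360 = 240.
Round 3 (the away team proposes): rejecting gives the home team an expected 0.6 × 240 = 144; the away team offers that and keeps 456.
Round 2 (the home team proposes): rejecting gives the away team an expected 0.6 × 456 = 273.6; the home team offers that and keeps 326.4.
Round 1 (the away team proposes): rejecting gives the home team an expected 0.6 × 326.4 = 195.84. The away team offers 195.84 and keeps 600 − 195.84 = 404.16.

195.84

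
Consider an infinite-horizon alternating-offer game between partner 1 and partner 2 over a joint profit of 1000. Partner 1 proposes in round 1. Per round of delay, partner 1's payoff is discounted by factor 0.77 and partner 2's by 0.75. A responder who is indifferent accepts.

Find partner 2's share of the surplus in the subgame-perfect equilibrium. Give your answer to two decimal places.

408.28

When partner 1 proposes, partner 2 accepts any offer worth at least 0.75 times what partner 2 would get by proposing next round; and vice versa.
This gives x = 1000 − 0.75y and y = 1000 − 0.77x, where x and y are each side's share when it proposes.
Hence (1 − 0.75·0.77)x = 1000(1 − 0.75), i.e. 0.4225·x = 250.
x ≈ 591.7160; partner 2's share is 1000 − x ≈ 408.2840.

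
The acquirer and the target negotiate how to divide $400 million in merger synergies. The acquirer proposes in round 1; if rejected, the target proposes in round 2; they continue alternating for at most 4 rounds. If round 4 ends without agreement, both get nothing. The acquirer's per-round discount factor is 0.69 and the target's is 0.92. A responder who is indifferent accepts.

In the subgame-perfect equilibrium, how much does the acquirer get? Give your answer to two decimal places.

52.31

Round 4 (the target proposes): rejection yields 0 for the acquirer; the target offers 0 and keeps 400.
Round 3 (the acquirer proposes): the target can get 400 next round, worth 0.92 × 400 = 368 now. The acquirer offers 368 and keeps 400 − 368 = 32.
Round 2 (the target proposes): the acquirer can get 32 next round, worth 0.69 × 32 = 22.08 now, so the target offers 22.08, keeping 377.92.
Round 1 (the acquirer proposes): the target can get 377.92 next round, worth 0.92 × 377.92 = 347.6864 now, so the acquirer offers 347.6864, keeping 52.3136.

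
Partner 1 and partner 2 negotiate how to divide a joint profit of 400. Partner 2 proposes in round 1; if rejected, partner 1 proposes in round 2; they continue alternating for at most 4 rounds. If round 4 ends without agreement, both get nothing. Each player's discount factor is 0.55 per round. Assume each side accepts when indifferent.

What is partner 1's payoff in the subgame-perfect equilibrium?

165.55

Round 4 (partner 1 proposes): partner 2 will accept anything ≥ 0, so partner 1 offers 0 and keeps 400.
Round 3 (partner 2 proposes): partner 1 can get 400 next round, worth 0.55 × 400 = 220 now. Partner 2 offers 220 and keeps 400 − 220 = 180.
Round 2 (partner 1 proposes): partner 2 can get 180 next round, worth 0.55 × 180 = 99 now; partner 1 offers that and keeps 301.
Round 1 (partner 2 proposes): partner 1 can get 301 next round, worth 0.55 × 301 = 165.55 now. Partner 2 offers 165.55 and keeps 400 − 165.55 = 234.45.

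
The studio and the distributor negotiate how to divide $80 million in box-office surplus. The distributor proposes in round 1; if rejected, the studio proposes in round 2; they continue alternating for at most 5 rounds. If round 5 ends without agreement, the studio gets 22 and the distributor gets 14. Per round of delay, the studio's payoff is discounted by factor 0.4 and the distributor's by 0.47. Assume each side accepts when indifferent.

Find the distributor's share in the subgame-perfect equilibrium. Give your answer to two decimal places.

59.07

Round 5 (the distributor proposes): the studio gets 22 if talks fail, so the distributor offers 22 and keeps 58.
Round 4 (the studio proposes): the distributor can get 58 next round, worth 0.47 × 58 = 27.26 now. The studio offers 27.26 and keeps 80 − 27.26 = 52.74.
Round 3 (the distributor proposes): the studio can get 52.74 next round, worth 0.4 × 52.74 = 21.096 now, so the distributor offers 21.096, keeping 58.904.
Round 2 (the studio proposes): the distributor can get 58.904 next round, worth 0.47 × 58.904 = 27.68488 now; the studio offers that and keeps 52.31512.
Round 1 (the distributor proposes): the studio can get 52.31512 next round, worth 0.4 × 52.31512 = 20.926048 now. The distributor offers 20.926048 and keeps 80 − 20.926048 = 59.073952.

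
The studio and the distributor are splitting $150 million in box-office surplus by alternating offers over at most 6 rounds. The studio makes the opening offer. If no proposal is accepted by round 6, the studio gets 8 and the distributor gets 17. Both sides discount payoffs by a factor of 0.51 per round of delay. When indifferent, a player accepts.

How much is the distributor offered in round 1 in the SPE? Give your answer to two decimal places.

Round 6 (the distributor proposes): the studio gets 8 if talks fail, so the distributor offers 8 and keeps 142.
Round 5 (the studio proposes): the distributor can get 142 next round, worth 0.51 × 142 = 72.42 now; the studio offers that and keeps 77.58.
Round 4 (the distributor proposes): the studio can get 77.58 next round, worth 0.51 × 77.58 = 39.5658 now; the distributor offers that and keeps 110.4342.
Round 3 (the studio proposes): the distributor can get 110.4342 next round, worth 0.51 × 110.4342 = 56.321442 now, so the studio offers 56.321442, keeping 93.678558.
Round 2 (the distributor proposes): the studio can get 93.678558 next round, worth 0.51 × 93.678558 = 47.77606458 now, so the distributor offers 47.77606458, keeping 102.22393542.
Round 1 (the studio proposes): the distributor can get 102.22393542 next round, worth 0.51 × 102.22393542 = 52.1342070642 now, so the studio offers 52.1342070642, keeping 97.8657929358.

52.13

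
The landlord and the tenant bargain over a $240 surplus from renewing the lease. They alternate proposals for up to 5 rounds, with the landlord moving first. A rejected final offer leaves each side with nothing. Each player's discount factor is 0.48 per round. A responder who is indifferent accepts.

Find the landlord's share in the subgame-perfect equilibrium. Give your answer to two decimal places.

166.29

By backward induction:
Round 5 (the landlord proposes): the tenant will accept anything ≥ 0, so the landlord offers 0 and keeps 240.
Round 4 (the tenant proposes): the landlord can get 240 next round, worth 0.48 × 240 = 115.2 now. The tenant offers 115.2 and keeps 240 − 115.2 = 124.8.
Round 3 (the landlord proposes): the tenant can get 124.8 next round, worth 0.48 × 124.8 = 59.904 now, so the landlord offers 59.904, keeping 180.096.
Round 2 (the tenant proposes): the landlord can get 180.096 next round, worth 0.48 × 180.096 = 86.44608 now. The tenant offers 86.44608 and keeps 240 − 86.44608 = 153.55392.
Round 1 (the landlord proposes): the tenant can get 153.55392 next round, worth 0.48 × 153.55392 = 73.7058816 now; the landlord offers that and keeps 166.2941184.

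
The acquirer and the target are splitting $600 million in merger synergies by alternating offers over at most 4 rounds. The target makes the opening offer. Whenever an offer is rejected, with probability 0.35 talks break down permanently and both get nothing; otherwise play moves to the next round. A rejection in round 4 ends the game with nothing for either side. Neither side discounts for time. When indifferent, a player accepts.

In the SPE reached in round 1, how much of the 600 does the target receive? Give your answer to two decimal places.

Round 4 (the acquirer proposes): the target will accept anything ≥ 0, so the acquirer offers 0 and keeps 600.
Round 3 (the target proposes): rejecting gives the acquirer an expected 0.65 × 600 = 390; the target offers that and keeps 210.
Round 2 (the acquirer proposes): rejecting gives the target an expected 0.65 × 210 = 136.5, so the acquirer offers 136.5, keeping 463.5.
Round 1 (the target proposes): rejecting gives the acquirer an expected 0.65 × 463.5 = 301.275. The target offers 301.275 and keeps 600 − 301.275 = 298.725.

298.73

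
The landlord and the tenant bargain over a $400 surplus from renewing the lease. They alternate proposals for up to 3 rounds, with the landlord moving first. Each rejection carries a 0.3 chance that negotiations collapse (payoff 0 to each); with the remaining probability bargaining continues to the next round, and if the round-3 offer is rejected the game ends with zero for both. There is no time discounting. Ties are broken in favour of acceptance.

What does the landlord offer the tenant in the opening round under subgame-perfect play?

Round 3 (the landlord proposes): rejection yields 0 for the tenant; the landlord offers 0 and keeps 400.
Round 2 (the tenant proposes): rejecting gives the landlord an expected 0.7 × 400 = 280, so the tenant offers 280, keeping 120.
Round 1 (the landlord proposes): rejecting gives the tenant an expected 0.7 × 120 = 84; the landlord offers that and keeps 316.

84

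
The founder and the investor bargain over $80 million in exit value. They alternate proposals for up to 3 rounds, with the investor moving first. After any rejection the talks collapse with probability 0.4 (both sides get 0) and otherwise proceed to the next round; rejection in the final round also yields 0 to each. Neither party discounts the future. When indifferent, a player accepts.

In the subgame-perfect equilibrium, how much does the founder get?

19.2

Round 3 (the investor proposes): the founder will accept anything ≥ 0, so the investor offers 0 and keeps 80.
Round 2 (the founder proposes): rejecting gives the investor an expected 0.6 × 80 = 48; the founder offers that and keeps 32.
Round 1 (the investor proposes): rejecting gives the founder an expected 0.6 × 32 = 19.2, so the investor offers 19.2, keeping 60.8.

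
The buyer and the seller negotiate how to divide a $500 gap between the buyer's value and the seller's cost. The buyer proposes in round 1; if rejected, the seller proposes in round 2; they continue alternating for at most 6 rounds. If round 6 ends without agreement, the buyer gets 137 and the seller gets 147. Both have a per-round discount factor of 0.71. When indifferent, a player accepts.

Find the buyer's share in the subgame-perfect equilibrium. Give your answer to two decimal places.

279.66

Work backward from the last round.
Round 6 (the seller proposes): the buyer gets 137 if talks fail, so the seller offers 137 and keeps 363.
Round 5 (the buyer proposes): the seller can get 363 next round, worth 0.71 × 363 = 257.73 now. The buyer offers 257.73 and keeps 500 − 257.73 = 242.27.
Round 4 (the seller proposes): the buyer can get 242.27 next round, worth 0.71 × 242.27 = 172.0117 now. The seller offers 172.0117 and keeps 500 − 172.0117 = 327.9883.
Round 3 (the buyer proposes): the seller can get 327.9883 next round, worth 0.71 × 327.9883 = 232.871693 now. The buyer offers 232.871693 and keeps 500 − 232.871693 = 267.128307.
Round 2 (the seller proposes): the buyer can get 267.128307 next round, worth 0.71 × 267.128307 = 189.66109797 now; the seller offers that and keeps 310.33890203.
Round 1 (the buyer proposes): the seller can get 310.33890203 next round, worth 0.71 × 310.33890203 = 220.3406204413 now. The buyer offers 220.3406204413 and keeps 500 − 220.3406204413 = 279.6593795587.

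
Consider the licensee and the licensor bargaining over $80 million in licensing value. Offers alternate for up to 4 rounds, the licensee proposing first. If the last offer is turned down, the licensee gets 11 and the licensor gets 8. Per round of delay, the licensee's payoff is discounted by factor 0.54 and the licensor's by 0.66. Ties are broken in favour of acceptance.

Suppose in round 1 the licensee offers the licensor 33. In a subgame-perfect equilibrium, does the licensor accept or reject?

Reject

Work out the licensor's continuation value if the offer is rejected.
Round 4 (the licensor proposes): the licensee gets 11 if talks fail, so the licensor offers 11 and keeps 69.
Round 3 (the licensee proposes): the licensor can get 69 next round, worth 0.66 × 69 = 45.54 now. The licensee offers 45.54 and keeps 80 − 45.54 = 34.46.
Round 2 (the licensor proposes): the licensee can get 34.46 next round, worth 0.54 × 34.46 = 18.6084 now. The licensor offers 18.6084 and keeps 80 − 18.6084 = 61.3916.
So by rejecting in round 1, the licensor gets 61.3916 next round, worth 0.66 × 61.3916 = 40.518456 now.
Offer 33 < 40.518456, so the licensor rejects.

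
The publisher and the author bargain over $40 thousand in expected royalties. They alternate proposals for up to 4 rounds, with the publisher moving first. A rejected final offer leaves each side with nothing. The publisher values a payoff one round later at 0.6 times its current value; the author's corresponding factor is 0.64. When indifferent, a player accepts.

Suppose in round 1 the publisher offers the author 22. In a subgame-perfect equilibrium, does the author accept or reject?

Round 4 (the author proposes): the publisher will accept anything ≥ 0, so the author offers 0 and keeps 40.
Round 3 (the publisher proposes): the author can get 40 next round, worth 0.64 × 40 = 25.6 now, so the publisher offers 25.6, keeping 14.4.
Round 2 (the author proposes): the publisher can get 14.4 next round, worth 0.6 × 14.4 = 8.64 now. The author offers 8.64 and keeps 40 − 8.64 = 31.36.
So by rejecting in round 1, the author gets 31.36 next round, worth 0.64 × 31.36 = 20.0704 now.
Offer 22 ≥ 20.0704, so the author accepts.

Accept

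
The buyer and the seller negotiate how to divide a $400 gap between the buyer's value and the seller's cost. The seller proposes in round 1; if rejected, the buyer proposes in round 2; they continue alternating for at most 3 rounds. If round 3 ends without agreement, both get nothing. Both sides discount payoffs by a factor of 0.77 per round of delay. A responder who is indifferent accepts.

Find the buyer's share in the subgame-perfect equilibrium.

By backward induction:
Round 3 (the seller proposes): the buyer will accept anything ≥ 0, so the seller offers 0 and keeps 400.
Round 2 (the buyer proposes): the seller can get 400 next round, worth 0.77 × 400 = 308 now, so the buyer offers 308, keeping 92.
Round 1 (the seller proposes): the buyer can get 92 next round, worth 0.77 × 92 = 70.84 now, so the seller offers 70.84, keeping 329.16.

70.84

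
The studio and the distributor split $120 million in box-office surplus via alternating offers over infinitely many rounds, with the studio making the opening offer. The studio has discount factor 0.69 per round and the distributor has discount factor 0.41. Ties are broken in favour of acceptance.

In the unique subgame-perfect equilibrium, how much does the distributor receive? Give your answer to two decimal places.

When the studio proposes, the distributor accepts any offer worth at least 0.41 times what the distributor would get by proposing next round; and vice versa.
This gives x = 120 − 0.41y and y = 120 − 0.69x, where x and y are each side's share when it proposes.
Hence (1 − 0.41·0.69)x = 120(1 − 0.41), i.e. 0.7171·x = 70.8.
x ≈ 98.7310; the distributor's share is 120 − x ≈ 21.2690.

21.27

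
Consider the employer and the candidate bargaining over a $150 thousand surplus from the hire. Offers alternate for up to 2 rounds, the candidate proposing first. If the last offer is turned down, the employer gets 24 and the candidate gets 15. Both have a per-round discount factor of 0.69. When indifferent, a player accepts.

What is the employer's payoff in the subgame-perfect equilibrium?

Solve by backward induction from round 2.
Round 2 (the employer proposes): the candidate gets 15 if talks fail, so the employer offers 15 and keeps 135.
Round 1 (the candidate proposes): the employer can get 135 next round, worth 0.69 × 135 = 93.15 now. The candidate offers 93.15 and keeps 150 − 93.15 = 56.85.

93.15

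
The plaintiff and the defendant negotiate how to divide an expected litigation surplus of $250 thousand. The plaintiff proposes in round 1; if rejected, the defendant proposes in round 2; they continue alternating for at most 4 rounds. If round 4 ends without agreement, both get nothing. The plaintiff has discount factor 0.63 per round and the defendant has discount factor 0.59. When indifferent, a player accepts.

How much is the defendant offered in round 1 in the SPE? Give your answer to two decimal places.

109.40

Round 4 (the defendant proposes): rejection yields 0 for the plaintiff; the defendant offers 0 and keeps 250.
Round 3 (the plaintiff proposes): the defendant can get 250 next round, worth 0.59 × 250 = 147.5 now, so the plaintiff offers 147.5, keeping 102.5.
Round 2 (the defendant proposes): the plaintiff can get 102.5 next round, worth 0.63 × 102.5 = 64.575 now, so the defendant offers 64.575, keeping 185.425.
Round 1 (the plaintiff proposes): the defendant can get 185.425 next round, worth 0.59 × 185.425 = 109.40075 now. The plaintiff offers 109.40075 and keeps 250 − 109.40075 = 140.59925.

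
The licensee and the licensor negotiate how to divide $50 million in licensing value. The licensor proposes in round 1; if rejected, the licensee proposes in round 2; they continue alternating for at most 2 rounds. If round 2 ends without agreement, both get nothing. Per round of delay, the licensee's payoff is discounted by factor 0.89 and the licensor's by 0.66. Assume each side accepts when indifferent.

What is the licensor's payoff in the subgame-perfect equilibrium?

By backward induction:
Round 2 (the licensee proposes): the licensor will accept anything ≥ 0, so the licensee offers 0 and keeps 50.
Round 1 (the licensor proposes): the licensee can get 50 next round, worth 0.89 × 50 = 44.5 now. The licensor offers 44.5 and keeps 50 − 44.5 = 5.5.

5.5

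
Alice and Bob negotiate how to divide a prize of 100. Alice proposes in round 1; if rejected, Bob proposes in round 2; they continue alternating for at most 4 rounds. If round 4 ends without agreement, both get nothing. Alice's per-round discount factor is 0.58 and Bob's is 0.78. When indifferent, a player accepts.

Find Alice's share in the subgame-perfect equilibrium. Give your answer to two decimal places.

31.95

Round 4 (Bob proposes): Alice will accept anything ≥ 0, so Bob offers 0 and keeps 100.
Round 3 (Alice proposes): Bob can get 100 next round, worth 0.78 × 100 = 78 now. Alice offers 78 and keeps 100 − 78 = 22.
Round 2 (Bob proposes): Alice can get 22 next round, worth 0.58 × 22 = 12.76 now. Bob offers 12.76 and keeps 100 − 12.76 = 87.24.
Round 1 (Alice proposes): Bob can get 87.24 next round, worth 0.78 × 87.24 = 68.0472 now. Alice offers 68.0472 and keeps 100 − 68.0472 = 31.9528.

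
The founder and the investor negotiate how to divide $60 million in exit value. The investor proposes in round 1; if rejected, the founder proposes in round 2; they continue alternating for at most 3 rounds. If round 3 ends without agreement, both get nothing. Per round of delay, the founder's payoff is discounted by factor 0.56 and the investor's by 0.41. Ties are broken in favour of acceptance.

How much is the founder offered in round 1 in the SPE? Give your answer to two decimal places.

19.82

Round 3 (the investor proposes): the founder will accept anything ≥ 0, so the investor offers 0 and keeps 60.
Round 2 (the founder proposes): the investor can get 60 next round, worth 0.41 × 60 = 24.6 now. The founder offers 24.6 and keeps 60 − 24.6 = 35.4.
Round 1 (the investor proposes): the founder can get 35.4 next round, worth 0.56 × 35.4 = 19.824 now; the investor offers that and keeps 40.176.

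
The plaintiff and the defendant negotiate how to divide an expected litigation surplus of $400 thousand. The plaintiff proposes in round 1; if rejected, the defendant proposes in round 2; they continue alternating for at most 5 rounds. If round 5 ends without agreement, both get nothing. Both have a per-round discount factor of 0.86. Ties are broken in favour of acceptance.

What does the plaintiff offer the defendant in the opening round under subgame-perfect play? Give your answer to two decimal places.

By backward induction:
Round 5 (the plaintiff proposes): rejection yields 0 for the defendant; the plaintiff offers 0 and keeps 400.
Round 4 (the defendant proposes): the plaintiff can get 400 next round, worth 0.86 × 400 = 344 now; the defendant offers that and keeps 56.
Round 3 (the plaintiff proposes): the defendant can get 56 next round, worth 0.86 × 56 = 48.16 now. The plaintiff offers 48.16 and keeps 400 − 48.16 = 351.84.
Round 2 (the defendant proposes): the plaintiff can get 351.84 next round, worth 0.86 × 351.84 = 302.5824 now. The defendant offers 302.5824 and keeps 400 − 302.5824 = 97.4176.
Round 1 (the plaintiff proposes): the defendant can get 97.4176 next round, worth 0.86 × 97.4176 = 83.779136 now, so the plaintiff offers 83.779136, keeping 316.220864.

83.78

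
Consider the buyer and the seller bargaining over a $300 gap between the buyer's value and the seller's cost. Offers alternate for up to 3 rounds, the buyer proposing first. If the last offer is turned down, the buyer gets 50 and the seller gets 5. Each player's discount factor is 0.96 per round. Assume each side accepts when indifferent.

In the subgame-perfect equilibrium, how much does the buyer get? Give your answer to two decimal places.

Round 3 (the buyer proposes): the seller gets 5 if talks fail, so the buyer offers 5 and keeps 295.
Round 2 (the seller proposes): the buyer can get 295 next round, worth 0.96 × 295 = 283.2 now; the seller offers that and keeps 16.8.
Round 1 (the buyer proposes): the seller can get 16.8 next round, worth 0.96 × 16.8 = 16.128 now. The buyer offers 16.128 and keeps 300 − 16.128 = 283.872.

283.87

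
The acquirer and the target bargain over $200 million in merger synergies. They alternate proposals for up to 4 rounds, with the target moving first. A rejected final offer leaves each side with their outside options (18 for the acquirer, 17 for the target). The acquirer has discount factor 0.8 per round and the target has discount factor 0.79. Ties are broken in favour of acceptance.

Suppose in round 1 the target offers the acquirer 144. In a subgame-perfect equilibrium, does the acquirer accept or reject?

Accept

Work out the acquirer's continuation value if the offer is rejected.
Round 4 (the acquirer proposes): the target gets 17 if talks fail, so the acquirer offers 17 and keeps 183.
Round 3 (the target proposes): the acquirer can get 183 next round, worth 0.8 × 183 = 146.4 now, so the target offers 146.4, keeping 53.6.
Round 2 (the acquirer proposes): the target can get 53.6 next round, worth 0.79 × 53.6 = 42.344 now, so the acquirer offers 42.344, keeping 157.656.
So by rejecting in round 1, the acquirer gets 157.656 next round, worth 0.8 × 157.656 = 126.1248 now.
Offer 144 ≥ 126.1248, so the acquirer accepts.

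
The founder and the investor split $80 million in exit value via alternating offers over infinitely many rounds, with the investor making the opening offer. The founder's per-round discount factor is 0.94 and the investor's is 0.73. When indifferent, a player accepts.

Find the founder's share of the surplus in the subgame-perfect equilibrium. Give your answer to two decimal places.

64.70

In a stationary SPE each proposer offers the other exactly their discounted continuation value.
If the investor keeps x when proposing and the founder keeps y when proposing, then x = 80 − 0.94y and y = 80 − 0.73x.
Solving: x = 80(1 − 0.94) / (1 − 0.73·0.94) = 4.8 / 0.3138 ≈ 15.2964.
The founder gets 80 − 15.2964 ≈ 64.7036.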